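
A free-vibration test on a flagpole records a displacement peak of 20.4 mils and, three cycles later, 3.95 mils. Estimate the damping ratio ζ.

0.0868

Logarithmic decrement δ = (1/n)·ln(x₀/x_n) = (1/3)·ln(20.4/3.95) = (1/3)·ln(5.165) = 0.5473.
ζ = δ/√(4π² + δ²) = 0.5473/√(39.48 + 0.300) = 0.5473/6.307 = 0.08677.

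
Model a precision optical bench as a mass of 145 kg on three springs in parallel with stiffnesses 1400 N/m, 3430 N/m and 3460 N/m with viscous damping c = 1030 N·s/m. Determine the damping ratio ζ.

Parallel springs add: k_eq = 1400 + 3430 + 3460 = 8290 N/m.
ω_n = √(k_eq/m) = √(8290/145) = 7.561 rad/s.
Critical damping c_c = 2√(k_eq·m) = 2√(8290 × 145) = 2193 N·s/m, so ζ = c/c_c = 1030/2193 = 0.4697.

0.470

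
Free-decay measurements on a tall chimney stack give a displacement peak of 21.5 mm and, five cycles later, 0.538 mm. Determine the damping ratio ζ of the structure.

Logarithmic decrement δ = (1/n)·ln(x₀/x_n) = (1/5)·ln(21.5/0.538) = (1/5)·ln(39.96) = 0.7376.
ζ = δ/√(4π² + δ²) = 0.7376/√(39.48 + 0.544) = 0.7376/6.326 = 0.1166.

0.117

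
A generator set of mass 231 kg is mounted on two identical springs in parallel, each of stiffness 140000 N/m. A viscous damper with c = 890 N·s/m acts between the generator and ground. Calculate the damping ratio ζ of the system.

0.0553

Parallel springs add: k_eq = 2 × 140000 = 280000 N/m.
ω_n = √(k_eq/m) = √(280000/231) = 34.82 rad/s.
Critical damping c_c = 2√(k_eq·m) = 2√(280000 × 231) = 16080 N·s/m, so ζ = c/c_c = 890/16080 = 0.05533.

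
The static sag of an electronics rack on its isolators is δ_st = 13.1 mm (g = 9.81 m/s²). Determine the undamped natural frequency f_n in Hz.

4.36 Hz

ω_n = √(g/δ_st) = √(9.81/0.0131) = √748.9 = 27.37 rad/s.
f_n = ω_n/(2π) = 27.37/6.283 = 4.355 Hz.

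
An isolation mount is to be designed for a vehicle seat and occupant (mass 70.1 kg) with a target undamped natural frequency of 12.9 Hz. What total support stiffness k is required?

ω_n = 2πf_n = 2π × 12.9 = 81.05 rad/s.
k = m·ω_n² = 70.1 × 81.05² = 70.1 × 6570 = 460500 N/m.

461000 N/m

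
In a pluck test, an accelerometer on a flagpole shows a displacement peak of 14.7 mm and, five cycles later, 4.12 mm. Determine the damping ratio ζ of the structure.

0.0405

Logarithmic decrement δ = (1/n)·ln(x₀/x_n) = (1/5)·ln(14.7/4.12) = (1/5)·ln(3.568) = 0.2544.
ζ = δ/√(4π² + δ²) = 0.2544/√(39.48 + 0.0647) = 0.2544/6.288 = 0.04046.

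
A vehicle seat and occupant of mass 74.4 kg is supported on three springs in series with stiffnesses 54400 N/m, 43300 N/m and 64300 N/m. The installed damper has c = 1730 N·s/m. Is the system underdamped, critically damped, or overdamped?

underdamped

Series springs: 1/k_eq = 1/54400 + 1/43300 + 1/64300 = 5.703×10^-5, so k_eq = 17530 N/m.
c_c = 2√(k_eq·m) = 2284 N·s/m; ζ = c/c_c = 1730/2284 = 0.757.
Since ζ < 1 the system is underdamped.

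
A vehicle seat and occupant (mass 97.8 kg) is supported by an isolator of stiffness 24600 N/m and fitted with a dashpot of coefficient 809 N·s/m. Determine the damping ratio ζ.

0.261

ω_n = √(k/m) = √(24600/97.8) = 15.86 rad/s.
Critical damping c_c = 2√(k·m) = 2√(24600 × 97.8) = 3102 N·s/m, so ζ = c/c_c = 809/3102 = 0.2608.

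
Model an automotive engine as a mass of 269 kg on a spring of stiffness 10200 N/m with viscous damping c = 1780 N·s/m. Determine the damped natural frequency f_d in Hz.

ω_n = √(k/m) = √(10200/269) = 6.158 rad/s.
Critical damping c_c = 2√(k·m) = 2√(10200 × 269) = 3313 N·s/m, so ζ = c/c_c = 1780/3313 = 0.5373.
ω_d = ω_n√(1 − ζ²) = 6.158 × √(1 − 0.289) = 5.193 rad/s.
f_d = ω_d/(2π) = 0.8266 Hz.

0.827 Hz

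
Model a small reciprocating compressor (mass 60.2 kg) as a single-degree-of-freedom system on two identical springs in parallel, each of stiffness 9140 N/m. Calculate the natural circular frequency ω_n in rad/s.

Parallel springs add: k_eq = 2 × 9140 = 18280 N/m.
ω_n = √(k_eq/m) = √(18280/60.2) = √303.7 = 17.43 rad/s.

17.4 rad/s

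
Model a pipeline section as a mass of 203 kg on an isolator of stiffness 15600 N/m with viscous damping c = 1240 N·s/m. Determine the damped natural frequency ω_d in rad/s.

ω_n = √(k/m) = √(15600/203) = 8.766 rad/s.
Critical damping c_c = 2√(k·m) = 2√(15600 × 203) = 3559 N·s/m, so ζ = c/c_c = 1240/3559 = 0.3484.
ω_d = ω_n√(1 − ζ²) = 8.766 × √(1 − 0.121) = 8.217 rad/s.

8.22 rad/s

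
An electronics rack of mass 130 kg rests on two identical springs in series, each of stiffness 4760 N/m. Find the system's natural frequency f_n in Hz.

0.681 Hz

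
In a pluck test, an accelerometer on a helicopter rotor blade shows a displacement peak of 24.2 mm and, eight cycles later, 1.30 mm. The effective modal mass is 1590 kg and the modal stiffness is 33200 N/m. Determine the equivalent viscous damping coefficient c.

Logarithmic decrement δ = (1/n)·ln(x₀/x_n) = (1/8)·ln(24.2/1.30) = (1/8)·ln(18.62) = 0.3655.
ζ = δ/√(4π² + δ²) = 0.3655/√(39.48 + 0.134) = 0.3655/6.294 = 0.05807.
c = ζ · 2√(km) = 0.05807 × 2√(33200 × 1590) = 0.05807 × 14530 = 843.9 N·s/m.

844 N·s/m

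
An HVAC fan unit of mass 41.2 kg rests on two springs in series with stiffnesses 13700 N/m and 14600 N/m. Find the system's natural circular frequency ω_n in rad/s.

13.1 rad/s

Series springs: 1/k_eq = 1/13700 + 1/14600 = 0.0001415, so k_eq = 7068 N/m.
ω_n = √(k_eq/m) = √(7068/41.2) = √171.5 = 13.10 rad/s.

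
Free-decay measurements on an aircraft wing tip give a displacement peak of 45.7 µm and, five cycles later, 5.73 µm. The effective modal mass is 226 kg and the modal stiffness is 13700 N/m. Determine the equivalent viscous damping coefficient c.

Logarithmic decrement δ = (1/n)·ln(x₀/x_n) = (1/5)·ln(45.7/5.73) = (1/5)·ln(7.976) = 0.4153.
ζ = δ/√(4π² + δ²) = 0.4153/√(39.48 + 0.172) = 0.4153/6.297 = 0.06595.
c = ζ · 2√(km) = 0.06595 × 2√(13700 × 226) = 0.06595 × 3519 = 232.1 N·s/m.

232 N·s/m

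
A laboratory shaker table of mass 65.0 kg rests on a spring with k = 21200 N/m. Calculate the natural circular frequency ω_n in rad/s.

18.1 rad/s

ω_n = √(k/m) = √(21200/65.0) = √326.2 = 18.06 rad/s.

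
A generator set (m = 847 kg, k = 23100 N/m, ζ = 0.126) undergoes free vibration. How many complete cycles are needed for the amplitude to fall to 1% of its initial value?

6 cycles

Logarithmic decrement δ = 2πζ/√(1 − ζ²) = 2π × 0.1260/√(1 − 0.0159) = 0.7980.
x_n/x₀ = e^(−nδ) ≤ 0.01; take ln: n ≥ ln(1/0.01)/δ = 4.605/0.7980 = 5.771.
So 6 complete cycles are required.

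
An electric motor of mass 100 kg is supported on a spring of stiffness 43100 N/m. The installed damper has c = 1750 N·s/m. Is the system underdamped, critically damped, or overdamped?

c_c = 2√(k·m) = 4152 N·s/m; ζ = c/c_c = 1750/4152 = 0.421.
Since ζ < 1 the system is underdamped.

underdamped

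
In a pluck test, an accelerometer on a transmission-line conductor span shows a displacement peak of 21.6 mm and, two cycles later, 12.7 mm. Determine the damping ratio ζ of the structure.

Logarithmic decrement δ = (1/n)·ln(x₀/x_n) = (1/2)·ln(21.6/12.7) = (1/2)·ln(1.701) = 0.2655.
ζ = δ/√(4π² + δ²) = 0.2655/√(39.48 + 0.0705) = 0.2655/6.289 = 0.04223.

0.0422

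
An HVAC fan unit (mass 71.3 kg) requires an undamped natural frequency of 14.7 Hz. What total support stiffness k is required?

608000 N/m

ω_n = 2πf_n = 2π × 14.7 = 92.36 rad/s.
k = m·ω_n² = 71.3 × 92.36² = 71.3 × 8531 = 608300 N/m.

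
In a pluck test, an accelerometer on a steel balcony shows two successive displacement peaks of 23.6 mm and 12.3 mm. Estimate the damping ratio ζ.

Logarithmic decrement δ = (1/n)·ln(x₀/x_n) = (1/1)·ln(23.6/12.3) = (1/1)·ln(1.919) = 0.6516.
ζ = δ/√(4π² + δ²) = 0.6516/√(39.48 + 0.425) = 0.6516/6.317 = 0.1032.

0.103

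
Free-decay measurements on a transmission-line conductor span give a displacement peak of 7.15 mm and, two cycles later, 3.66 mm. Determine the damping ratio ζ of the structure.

0.0532

Logarithmic decrement δ = (1/n)·ln(x₀/x_n) = (1/2)·ln(7.15/3.66) = (1/2)·ln(1.954) = 0.3348.
ζ = δ/√(4π² + δ²) = 0.3348/√(39.48 + 0.112) = 0.3348/6.292 = 0.05321.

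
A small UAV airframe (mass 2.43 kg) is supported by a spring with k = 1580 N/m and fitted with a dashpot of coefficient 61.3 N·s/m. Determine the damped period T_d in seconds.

ω_n = √(k/m) = √(1580/2.43) = 25.50 rad/s.
Critical damping c_c = 2√(k·m) = 2√(1580 × 2.43) = 123.9 N·s/m, so ζ = c/c_c = 61.3/123.9 = 0.4947.
ω_d = ω_n√(1 − ζ²) = 25.50 × √(1 − 0.245) = 22.16 rad/s.
T_d = 2π/ω_d = 0.2835 s.

0.284 s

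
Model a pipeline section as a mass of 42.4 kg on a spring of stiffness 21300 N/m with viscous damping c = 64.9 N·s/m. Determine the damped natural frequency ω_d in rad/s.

22.4 rad/s

ω_n = √(k/m) = √(21300/42.4) = 22.41 rad/s.
Critical damping c_c = 2√(k·m) = 2√(21300 × 42.4) = 1901 N·s/m, so ζ = c/c_c = 64.9/1901 = 0.03415.
ω_d = ω_n√(1 − ζ²) = 22.41 × √(1 − 0.00117) = 22.40 rad/s.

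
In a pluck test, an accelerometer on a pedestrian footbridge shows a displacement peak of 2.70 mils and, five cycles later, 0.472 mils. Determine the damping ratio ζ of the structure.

0.0554

Logarithmic decrement δ = (1/n)·ln(x₀/x_n) = (1/5)·ln(2.70/0.472) = (1/5)·ln(5.720) = 0.3488.
ζ = δ/√(4π² + δ²) = 0.3488/√(39.48 + 0.122) = 0.3488/6.293 = 0.05543.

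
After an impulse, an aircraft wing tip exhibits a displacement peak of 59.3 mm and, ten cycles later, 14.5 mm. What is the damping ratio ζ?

0.0224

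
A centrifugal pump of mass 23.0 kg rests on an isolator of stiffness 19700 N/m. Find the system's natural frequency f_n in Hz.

4.66 Hz

ω_n = √(k/m) = √(19700/23.0) = √856.5 = 29.27 rad/s.
f_n = ω_n/(2π) = 29.27/6.283 = 4.658 Hz.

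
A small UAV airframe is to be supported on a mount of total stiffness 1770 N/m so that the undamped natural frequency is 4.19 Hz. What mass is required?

ω_n = 2πf_n = 2π × 4.19 = 26.33 rad/s.
m = k/ω_n² = 1770/26.33² = 1770/693.1 = 2.554 kg.

2.55 kg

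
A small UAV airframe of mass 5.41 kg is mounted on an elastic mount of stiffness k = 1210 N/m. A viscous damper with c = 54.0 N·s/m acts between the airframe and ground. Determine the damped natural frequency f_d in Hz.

ω_n = √(k/m) = √(1210/5.41) = 14.96 rad/s.
Critical damping c_c = 2√(k·m) = 2√(1210 × 5.41) = 161.8 N·s/m, so ζ = c/c_c = 54.0/161.8 = 0.3337.
ω_d = ω_n√(1 − ζ²) = 14.96 × √(1 − 0.111) = 14.10 rad/s.
f_d = ω_d/(2π) = 2.244 Hz.

2.24 Hz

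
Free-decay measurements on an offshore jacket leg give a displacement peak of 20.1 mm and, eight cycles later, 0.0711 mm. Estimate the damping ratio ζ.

0.112

Logarithmic decrement δ = (1/n)·ln(x₀/x_n) = (1/8)·ln(20.1/0.0711) = (1/8)·ln(282.7) = 0.7055.
ζ = δ/√(4π² + δ²) = 0.7055/√(39.48 + 0.498) = 0.7055/6.323 = 0.1116.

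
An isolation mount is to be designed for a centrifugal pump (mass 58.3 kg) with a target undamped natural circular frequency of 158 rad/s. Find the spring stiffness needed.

k = m·ω_n² = 58.3 × 158.0² = 58.3 × 24960 = 1455000 N/m.

1460000 N/m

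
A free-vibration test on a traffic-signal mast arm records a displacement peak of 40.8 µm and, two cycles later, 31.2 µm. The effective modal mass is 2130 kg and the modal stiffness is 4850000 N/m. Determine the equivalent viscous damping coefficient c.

4340 N·s/m

Logarithmic decrement δ = (1/n)·ln(x₀/x_n) = (1/2)·ln(40.8/31.2) = (1/2)·ln(1.308) = 0.1341.
ζ = δ/√(4π² + δ²) = 0.1341/√(39.48 + 0.0180) = 0.1341/6.285 = 0.02134.
c = ζ · 2√(km) = 0.02134 × 2√(4850000 × 2130) = 0.02134 × 203300 = 4339 N·s/m.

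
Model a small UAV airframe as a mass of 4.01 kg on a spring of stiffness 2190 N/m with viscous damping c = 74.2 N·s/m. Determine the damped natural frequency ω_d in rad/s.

ω_n = √(k/m) = √(2190/4.01) = 23.37 rad/s.
Critical damping c_c = 2√(k·m) = 2√(2190 × 4.01) = 187.4 N·s/m, so ζ = c/c_c = 74.2/187.4 = 0.3959.
ω_d = ω_n√(1 − ζ²) = 23.37 × √(1 − 0.157) = 21.46 rad/s.

21.5 rad/s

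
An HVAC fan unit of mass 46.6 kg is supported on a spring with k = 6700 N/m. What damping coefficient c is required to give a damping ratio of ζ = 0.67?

c_c = 2√(k·m) = 2√(6700 × 46.6) = 1118 N·s/m.
c = ζ·c_c = 0.67 × 1118 = 748.7 N·s/m.

749 N·s/m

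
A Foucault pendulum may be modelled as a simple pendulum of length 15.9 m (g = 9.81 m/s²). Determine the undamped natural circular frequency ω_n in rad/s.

0.785 rad/s

For a simple pendulum ω_n = √(g/L) = √(9.81/15.9) = √0.6170 = 0.7855 rad/s.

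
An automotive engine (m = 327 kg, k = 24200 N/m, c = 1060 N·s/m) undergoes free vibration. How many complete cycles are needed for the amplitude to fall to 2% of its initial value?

ζ = c/(2√(km)) = 1060/(2√(24200 × 327)) = 1060/5626 = 0.1884.
Logarithmic decrement δ = 2πζ/√(1 − ζ²) = 2π × 0.1884/√(1 − 0.0355) = 1.205.
x_n/x₀ = e^(−nδ) ≤ 0.02; take ln: n ≥ ln(1/0.02)/δ = 3.912/1.205 = 3.245.
So 4 complete cycles are required.

4 cycles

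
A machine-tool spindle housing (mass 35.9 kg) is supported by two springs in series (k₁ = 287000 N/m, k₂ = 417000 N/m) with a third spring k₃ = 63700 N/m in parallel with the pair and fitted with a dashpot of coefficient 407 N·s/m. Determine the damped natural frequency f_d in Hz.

Series pair: k_s = k₁k₂/(k₁+k₂) = (287000)(417000)/(287000 + 417000) = 170000 N/m. In parallel with k₃: k_eq = 170000 + 63700 = 233700 N/m.
ω_n = √(k_eq/m) = √(233700/35.9) = 80.68 rad/s.
Critical damping c_c = 2√(k_eq·m) = 2√(233700 × 35.9) = 5793 N·s/m, so ζ = c/c_c = 407/5793 = 0.07026.
ω_d = ω_n√(1 − ζ²) = 80.68 × √(1 − 0.00494) = 80.48 rad/s.
f_d = ω_d/(2π) = 12.81 Hz.

12.8 Hz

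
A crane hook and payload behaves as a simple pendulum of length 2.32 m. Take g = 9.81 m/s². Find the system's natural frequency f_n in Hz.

0.327 Hz

For a simple pendulum ω_n = √(g/L) = √(9.81/2.32) = √4.228 = 2.056 rad/s.
f_n = ω_n/(2π) = 2.056/6.283 = 0.3273 Hz.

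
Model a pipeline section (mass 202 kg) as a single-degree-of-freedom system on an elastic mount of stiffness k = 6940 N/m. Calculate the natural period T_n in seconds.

ω_n = √(k/m) = √(6940/202) = √34.36 = 5.861 rad/s.
T_n = 2π/ω_n = 6.283/5.861 = 1.072 s.

1.07 s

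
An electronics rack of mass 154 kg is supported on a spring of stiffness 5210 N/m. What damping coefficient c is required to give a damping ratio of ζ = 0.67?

1200 N·s/m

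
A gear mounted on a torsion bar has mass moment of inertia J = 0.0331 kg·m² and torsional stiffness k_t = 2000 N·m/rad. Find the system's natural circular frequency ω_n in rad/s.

ω_n = √(k_t/J) = √(2000/0.0331) = √60420 = 245.8 rad/s.

246 rad/s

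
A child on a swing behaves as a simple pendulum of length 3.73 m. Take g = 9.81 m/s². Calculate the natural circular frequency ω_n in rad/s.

For a simple pendulum ω_n = √(g/L) = √(9.81/3.73) = √2.630 = 1.622 rad/s.

1.62 rad/s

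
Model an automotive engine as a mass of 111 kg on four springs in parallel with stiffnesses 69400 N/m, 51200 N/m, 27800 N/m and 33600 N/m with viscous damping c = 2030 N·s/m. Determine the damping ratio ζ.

0.226

Parallel springs add: k_eq = 69400 + 51200 + 27800 + 33600 = 182000 N/m.
ω_n = √(k_eq/m) = √(182000/111) = 40.49 rad/s.
Critical damping c_c = 2√(k_eq·m) = 2√(182000 × 111) = 8989 N·s/m, so ζ = c/c_c = 2030/8989 = 0.2258.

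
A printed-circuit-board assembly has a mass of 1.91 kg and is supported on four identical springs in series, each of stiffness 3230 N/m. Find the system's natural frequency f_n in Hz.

3.27 Hz

Series springs: 1/k_eq = 4/3230, so k_eq = 3230/4 = 807.5 N/m.
ω_n = √(k_eq/m) = √(807.5/1.91) = √422.8 = 20.56 rad/s.
f_n = ω_n/(2π) = 20.56/6.283 = 3.272 Hz.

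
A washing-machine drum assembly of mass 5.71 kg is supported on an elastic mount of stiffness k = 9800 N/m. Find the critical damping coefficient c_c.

c_c = 2√(k·m) = 2√(9800 × 5.71) = 2 × 236.6 = 473.1 N·s/m.

473 N·s/m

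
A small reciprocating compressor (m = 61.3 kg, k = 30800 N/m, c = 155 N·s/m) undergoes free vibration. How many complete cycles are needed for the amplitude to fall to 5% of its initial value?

ζ = c/(2√(km)) = 155/(2√(30800 × 61.3)) = 155/2748 = 0.05640.
Logarithmic decrement δ = 2πζ/√(1 − ζ²) = 2π × 0.05640/√(1 − 0.00318) = 0.3550.
x_n/x₀ = e^(−nδ) ≤ 0.05; take ln: n ≥ ln(1/0.05)/δ = 2.996/0.3550 = 8.440.
So 9 complete cycles are required.

9 cycles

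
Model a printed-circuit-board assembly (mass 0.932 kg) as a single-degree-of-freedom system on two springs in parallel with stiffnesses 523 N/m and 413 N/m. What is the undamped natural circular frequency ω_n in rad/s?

Parallel springs add: k_eq = 523 + 413 = 936.0 N/m.
ω_n = √(k_eq/m) = √(936.0/0.932) = √1004 = 31.69 rad/s.

31.7 rad/s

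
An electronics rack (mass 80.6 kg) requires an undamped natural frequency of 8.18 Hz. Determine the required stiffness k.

213000 N/m

ω_n = 2πf_n = 2π × 8.18 = 51.40 rad/s.
k = m·ω_n² = 80.6 × 51.40² = 80.6 × 2642 = 212900 N/m.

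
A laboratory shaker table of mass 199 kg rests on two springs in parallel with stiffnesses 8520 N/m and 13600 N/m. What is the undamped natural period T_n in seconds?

0.596 s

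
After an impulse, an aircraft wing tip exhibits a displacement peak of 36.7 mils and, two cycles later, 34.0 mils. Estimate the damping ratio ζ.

0.00608

Logarithmic decrement δ = (1/n)·ln(x₀/x_n) = (1/2)·ln(36.7/34.0) = (1/2)·ln(1.079) = 0.03821.
ζ = δ/√(4π² + δ²) = 0.03821/√(39.48 + 0.00146) = 0.03821/6.283 = 0.006081.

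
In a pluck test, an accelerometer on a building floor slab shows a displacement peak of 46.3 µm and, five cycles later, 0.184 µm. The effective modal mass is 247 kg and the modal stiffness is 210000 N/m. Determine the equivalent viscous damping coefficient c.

2500 N·s/m

Logarithmic decrement δ = (1/n)·ln(x₀/x_n) = (1/5)·ln(46.3/0.184) = (1/5)·ln(251.6) = 1.106.
ζ = δ/√(4π² + δ²) = 1.106/√(39.48 + 1.22) = 1.106/6.380 = 0.1733.
c = ζ · 2√(km) = 0.1733 × 2√(210000 × 247) = 0.1733 × 14400 = 2496 N·s/m.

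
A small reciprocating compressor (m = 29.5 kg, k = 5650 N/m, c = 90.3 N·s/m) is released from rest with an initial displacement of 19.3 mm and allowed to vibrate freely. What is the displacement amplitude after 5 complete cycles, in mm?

0.585 mm

ζ = c/(2√(km)) = 90.3/(2√(5650 × 29.5)) = 90.3/816.5 = 0.1106.
Logarithmic decrement δ = 2πζ/√(1 − ζ²) = 2π × 0.1106/√(1 − 0.0122) = 0.6992.
After n cycles, x_n/x₀ = e^(−nδ), so x_5 = 19.3 × e^(−5 × 0.6992) = 19.3 × 0.03032 = 0.5853 mm.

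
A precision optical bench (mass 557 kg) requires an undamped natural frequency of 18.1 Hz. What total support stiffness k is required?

ω_n = 2πf_n = 2π × 18.1 = 113.7 rad/s.
k = m·ω_n² = 557 × 113.7² = 557 × 12930 = 7204000 N/m.

7200000 N/m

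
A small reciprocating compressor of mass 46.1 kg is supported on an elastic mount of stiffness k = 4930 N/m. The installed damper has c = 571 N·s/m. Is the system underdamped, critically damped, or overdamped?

underdamped

c_c = 2√(k·m) = 953.5 N·s/m; ζ = c/c_c = 571/953.5 = 0.599.
Since ζ < 1 the system is underdamped.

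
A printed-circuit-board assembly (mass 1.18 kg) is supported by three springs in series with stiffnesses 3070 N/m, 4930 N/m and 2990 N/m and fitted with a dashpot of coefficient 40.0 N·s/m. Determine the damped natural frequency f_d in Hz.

4.19 Hz

Series springs: 1/k_eq = 1/3070 + 1/4930 + 1/2990 = 0.0008630, so k_eq = 1159 N/m.
ω_n = √(k_eq/m) = √(1159/1.18) = 31.34 rad/s.
Critical damping c_c = 2√(k_eq·m) = 2√(1159 × 1.18) = 73.95 N·s/m, so ζ = c/c_c = 40.0/73.95 = 0.5409.
ω_d = ω_n√(1 − ζ²) = 31.34 × √(1 − 0.293) = 26.36 rad/s.
f_d = ω_d/(2π) = 4.195 Hz.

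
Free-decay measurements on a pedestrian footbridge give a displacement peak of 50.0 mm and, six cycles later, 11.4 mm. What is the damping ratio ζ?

0.0392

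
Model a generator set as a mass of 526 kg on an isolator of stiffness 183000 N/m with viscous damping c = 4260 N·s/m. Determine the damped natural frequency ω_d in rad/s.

18.2 rad/s

ω_n = √(k/m) = √(183000/526) = 18.65 rad/s.
Critical damping c_c = 2√(k·m) = 2√(183000 × 526) = 19620 N·s/m, so ζ = c/c_c = 4260/19620 = 0.2171.
ω_d = ω_n√(1 − ζ²) = 18.65 × √(1 − 0.0471) = 18.21 rad/s.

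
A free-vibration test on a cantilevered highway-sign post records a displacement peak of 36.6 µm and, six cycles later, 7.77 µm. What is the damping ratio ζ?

0.0411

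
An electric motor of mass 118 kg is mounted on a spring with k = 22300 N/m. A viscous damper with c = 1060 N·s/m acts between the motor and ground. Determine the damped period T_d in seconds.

ω_n = √(k/m) = √(22300/118) = 13.75 rad/s.
Critical damping c_c = 2√(k·m) = 2√(22300 × 118) = 3244 N·s/m, so ζ = c/c_c = 1060/3244 = 0.3267.
ω_d = ω_n√(1 − ζ²) = 13.75 × √(1 − 0.107) = 12.99 rad/s.
T_d = 2π/ω_d = 0.4836 s.

0.484 s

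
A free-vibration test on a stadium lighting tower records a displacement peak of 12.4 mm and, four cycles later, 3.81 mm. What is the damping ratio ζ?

Logarithmic decrement δ = (1/n)·ln(x₀/x_n) = (1/4)·ln(12.4/3.81) = (1/4)·ln(3.255) = 0.2950.
ζ = δ/√(4π² + δ²) = 0.2950/√(39.48 + 0.0870) = 0.2950/6.290 = 0.04690.

0.0469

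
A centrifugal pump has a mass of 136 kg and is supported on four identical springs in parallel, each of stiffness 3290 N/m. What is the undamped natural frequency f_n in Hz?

Parallel springs add: k_eq = 4 × 3290 = 13160 N/m.
ω_n = √(k_eq/m) = √(13160/136) = √96.76 = 9.837 rad/s.
f_n = ω_n/(2π) = 9.837/6.283 = 1.566 Hz.

1.57 Hz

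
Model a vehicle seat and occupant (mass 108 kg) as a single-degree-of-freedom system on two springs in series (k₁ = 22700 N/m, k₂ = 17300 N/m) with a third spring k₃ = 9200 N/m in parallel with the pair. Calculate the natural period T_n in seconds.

0.473 s

Series pair: k_s = k₁k₂/(k₁+k₂) = (22700)(17300)/(22700 + 17300) = 9818 N/m. In parallel with k₃: k_eq = 9818 + 9200 = 19020 N/m.
ω_n = √(k_eq/m) = √(19020/108) = √176.1 = 13.27 rad/s.
T_n = 2π/ω_n = 6.283/13.27 = 0.4735 s.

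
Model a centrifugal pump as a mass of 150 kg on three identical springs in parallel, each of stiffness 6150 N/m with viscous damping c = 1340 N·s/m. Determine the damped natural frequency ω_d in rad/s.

10.2 rad/s

Parallel springs add: k_eq = 3 × 6150 = 18450 N/m.
ω_n = √(k_eq/m) = √(18450/150) = 11.09 rad/s.
Critical damping c_c = 2√(k_eq·m) = 2√(18450 × 150) = 3327 N·s/m, so ζ = c/c_c = 1340/3327 = 0.4027.
ω_d = ω_n√(1 − ζ²) = 11.09 × √(1 − 0.162) = 10.15 rad/s.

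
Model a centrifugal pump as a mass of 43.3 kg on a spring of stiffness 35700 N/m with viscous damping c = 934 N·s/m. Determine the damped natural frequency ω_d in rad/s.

26.6 rad/s

ω_n = √(k/m) = √(35700/43.3) = 28.71 rad/s.
Critical damping c_c = 2√(k·m) = 2√(35700 × 43.3) = 2487 N·s/m, so ζ = c/c_c = 934/2487 = 0.3756.
ω_d = ω_n√(1 − ζ²) = 28.71 × √(1 − 0.141) = 26.61 rad/s.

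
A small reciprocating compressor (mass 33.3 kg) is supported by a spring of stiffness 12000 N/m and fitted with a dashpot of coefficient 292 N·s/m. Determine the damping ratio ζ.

0.231

ω_n = √(k/m) = √(12000/33.3) = 18.98 rad/s.
Critical damping c_c = 2√(k·m) = 2√(12000 × 33.3) = 1264 N·s/m, so ζ = c/c_c = 292/1264 = 0.2310.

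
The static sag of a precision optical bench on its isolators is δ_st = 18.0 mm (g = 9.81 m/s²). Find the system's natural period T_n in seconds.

0.269 s

ω_n = √(g/δ_st) = √(9.81/0.0180) = √545.0 = 23.35 rad/s.
T_n = 2π/ω_n = 6.283/23.35 = 0.2691 s.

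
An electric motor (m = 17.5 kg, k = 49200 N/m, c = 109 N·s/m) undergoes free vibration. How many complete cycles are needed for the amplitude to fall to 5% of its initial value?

9 cycles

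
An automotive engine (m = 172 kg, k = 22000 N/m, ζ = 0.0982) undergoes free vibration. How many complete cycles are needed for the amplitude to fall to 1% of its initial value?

Logarithmic decrement δ = 2πζ/√(1 − ζ²) = 2π × 0.09820/√(1 − 0.00964) = 0.6200.
x_n/x₀ = e^(−nδ) ≤ 0.01; take ln: n ≥ ln(1/0.01)/δ = 4.605/0.6200 = 7.428.
So 8 complete cycles are required.

8 cycles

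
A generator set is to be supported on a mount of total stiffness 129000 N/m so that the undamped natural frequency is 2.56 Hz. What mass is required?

ω_n = 2πf_n = 2π × 2.56 = 16.08 rad/s.
m = k/ω_n² = 129000/16.08² = 129000/258.7 = 498.6 kg.

499 kg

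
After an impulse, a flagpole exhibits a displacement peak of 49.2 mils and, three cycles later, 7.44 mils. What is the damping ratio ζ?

Logarithmic decrement δ = (1/n)·ln(x₀/x_n) = (1/3)·ln(49.2/7.44) = (1/3)·ln(6.613) = 0.6297.
ζ = δ/√(4π² + δ²) = 0.6297/√(39.48 + 0.396) = 0.6297/6.315 = 0.09972.

0.0997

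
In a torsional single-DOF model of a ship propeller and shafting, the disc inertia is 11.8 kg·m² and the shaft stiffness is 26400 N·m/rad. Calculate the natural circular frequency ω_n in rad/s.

47.3 rad/s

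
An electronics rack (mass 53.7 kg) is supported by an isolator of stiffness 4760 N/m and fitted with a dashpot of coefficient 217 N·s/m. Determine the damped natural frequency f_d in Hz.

ω_n = √(k/m) = √(4760/53.7) = 9.415 rad/s.
Critical damping c_c = 2√(k·m) = 2√(4760 × 53.7) = 1011 N·s/m, so ζ = c/c_c = 217/1011 = 0.2146.
ω_d = ω_n√(1 − ζ²) = 9.415 × √(1 − 0.0461) = 9.196 rad/s.
f_d = ω_d/(2π) = 1.464 Hz.

1.46 Hz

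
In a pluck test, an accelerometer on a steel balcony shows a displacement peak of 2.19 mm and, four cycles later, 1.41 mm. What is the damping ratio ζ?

0.0175

Logarithmic decrement δ = (1/n)·ln(x₀/x_n) = (1/4)·ln(2.19/1.41) = (1/4)·ln(1.553) = 0.1101.
ζ = δ/√(4π² + δ²) = 0.1101/√(39.48 + 0.0121) = 0.1101/6.284 = 0.01752.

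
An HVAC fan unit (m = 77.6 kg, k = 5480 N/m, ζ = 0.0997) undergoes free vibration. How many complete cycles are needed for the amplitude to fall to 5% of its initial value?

5 cycles

Logarithmic decrement δ = 2πζ/√(1 − ζ²) = 2π × 0.09970/√(1 − 0.00994) = 0.6296.
x_n/x₀ = e^(−nδ) ≤ 0.05; take ln: n ≥ ln(1/0.05)/δ = 2.996/0.6296 = 4.758.
So 5 complete cycles are required.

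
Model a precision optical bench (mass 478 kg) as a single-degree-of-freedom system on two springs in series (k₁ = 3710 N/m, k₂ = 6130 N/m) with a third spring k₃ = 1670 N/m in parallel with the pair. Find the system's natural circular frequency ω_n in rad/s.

Series pair: k_s = k₁k₂/(k₁+k₂) = (3710)(6130)/(3710 + 6130) = 2311 N/m. In parallel with k₃: k_eq = 2311 + 1670 = 3981 N/m.
ω_n = √(k_eq/m) = √(3981/478) = √8.329 = 2.886 rad/s.

2.89 rad/s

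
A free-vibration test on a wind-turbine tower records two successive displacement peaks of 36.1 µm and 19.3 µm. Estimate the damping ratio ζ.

0.0992

Logarithmic decrement δ = (1/n)·ln(x₀/x_n) = (1/1)·ln(36.1/19.3) = (1/1)·ln(1.870) = 0.6262.
ζ = δ/√(4π² + δ²) = 0.6262/√(39.48 + 0.392) = 0.6262/6.314 = 0.09917.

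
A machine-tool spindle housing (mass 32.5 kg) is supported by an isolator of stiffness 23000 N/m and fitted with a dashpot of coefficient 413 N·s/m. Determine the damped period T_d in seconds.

0.243 s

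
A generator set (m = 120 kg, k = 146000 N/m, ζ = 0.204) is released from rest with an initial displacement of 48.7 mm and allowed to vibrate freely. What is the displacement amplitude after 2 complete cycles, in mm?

Logarithmic decrement δ = 2πζ/√(1 − ζ²) = 2π × 0.2040/√(1 − 0.0416) = 1.309.
After n cycles, x_n/x₀ = e^(−nδ), so x_2 = 48.7 × e^(−2 × 1.309) = 48.7 × 0.07290 = 3.550 mm.

3.55 mm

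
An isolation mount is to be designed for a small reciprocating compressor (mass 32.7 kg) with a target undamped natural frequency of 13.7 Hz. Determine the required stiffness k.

242000 N/m

ω_n = 2πf_n = 2π × 13.7 = 86.08 rad/s.
k = m·ω_n² = 32.7 × 86.08² = 32.7 × 7410 = 242300 N/m.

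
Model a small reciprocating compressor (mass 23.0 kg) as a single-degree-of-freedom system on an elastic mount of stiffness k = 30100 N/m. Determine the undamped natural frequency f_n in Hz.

ω_n = √(k/m) = √(30100/23.0) = √1309 = 36.18 rad/s.
f_n = ω_n/(2π) = 36.18/6.283 = 5.758 Hz.

5.76 Hz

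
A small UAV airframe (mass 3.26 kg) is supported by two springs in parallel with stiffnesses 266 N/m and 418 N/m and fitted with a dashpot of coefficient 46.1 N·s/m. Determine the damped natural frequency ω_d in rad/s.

Parallel springs add: k_eq = 266 + 418 = 684.0 N/m.
ω_n = √(k_eq/m) = √(684.0/3.26) = 14.49 rad/s.
Critical damping c_c = 2√(k_eq·m) = 2√(684.0 × 3.26) = 94.44 N·s/m, so ζ = c/c_c = 46.1/94.44 = 0.4881.
ω_d = ω_n√(1 − ζ²) = 14.49 × √(1 − 0.238) = 12.64 rad/s.

12.6 rad/s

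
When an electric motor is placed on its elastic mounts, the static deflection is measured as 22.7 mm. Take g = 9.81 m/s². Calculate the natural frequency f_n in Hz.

ω_n = √(g/δ_st) = √(9.81/0.0227) = √432.2 = 20.79 rad/s.
f_n = ω_n/(2π) = 20.79/6.283 = 3.309 Hz.

3.31 Hz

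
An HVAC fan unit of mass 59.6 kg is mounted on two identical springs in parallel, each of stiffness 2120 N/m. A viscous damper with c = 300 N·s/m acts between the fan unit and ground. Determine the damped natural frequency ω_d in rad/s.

8.05 rad/s

Parallel springs add: k_eq = 2 × 2120 = 4240 N/m.
ω_n = √(k_eq/m) = √(4240/59.6) = 8.435 rad/s.
Critical damping c_c = 2√(k_eq·m) = 2√(4240 × 59.6) = 1005 N·s/m, so ζ = c/c_c = 300/1005 = 0.2984.
ω_d = ω_n√(1 − ζ²) = 8.435 × √(1 − 0.0890) = 8.050 rad/s.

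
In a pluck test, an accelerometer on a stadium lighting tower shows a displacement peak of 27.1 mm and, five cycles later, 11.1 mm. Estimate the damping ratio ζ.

0.0284

Logarithmic decrement δ = (1/n)·ln(x₀/x_n) = (1/5)·ln(27.1/11.1) = (1/5)·ln(2.441) = 0.1785.
ζ = δ/√(4π² + δ²) = 0.1785/√(39.48 + 0.0319) = 0.1785/6.286 = 0.02840.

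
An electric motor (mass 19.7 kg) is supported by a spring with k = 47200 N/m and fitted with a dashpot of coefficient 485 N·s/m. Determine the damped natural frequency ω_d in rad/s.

47.4 rad/s

ω_n = √(k/m) = √(47200/19.7) = 48.95 rad/s.
Critical damping c_c = 2√(k·m) = 2√(47200 × 19.7) = 1929 N·s/m, so ζ = c/c_c = 485/1929 = 0.2515.
ω_d = ω_n√(1 − ζ²) = 48.95 × √(1 − 0.0632) = 47.38 rad/s.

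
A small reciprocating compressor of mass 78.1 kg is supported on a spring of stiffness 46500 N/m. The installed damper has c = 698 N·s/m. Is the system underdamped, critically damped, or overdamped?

underdamped

c_c = 2√(k·m) = 3811 N·s/m; ζ = c/c_c = 698/3811 = 0.183.
Since ζ < 1 the system is underdamped.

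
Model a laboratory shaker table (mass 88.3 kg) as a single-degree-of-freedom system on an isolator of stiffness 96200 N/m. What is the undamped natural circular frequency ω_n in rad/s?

33.0 rad/s

ω_n = √(k/m) = √(96200/88.3) = √1089 = 33.01 rad/s.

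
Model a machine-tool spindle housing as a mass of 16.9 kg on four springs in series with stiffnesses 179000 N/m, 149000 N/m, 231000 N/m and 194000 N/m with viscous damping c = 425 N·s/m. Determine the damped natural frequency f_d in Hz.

Series springs: 1/k_eq = 1/179000 + 1/149000 + 1/231000 + 1/194000 = 2.178×10^-5, so k_eq = 45910 N/m.
ω_n = √(k_eq/m) = √(45910/16.9) = 52.12 rad/s.
Critical damping c_c = 2√(k_eq·m) = 2√(45910 × 16.9) = 1762 N·s/m, so ζ = c/c_c = 425/1762 = 0.2412.
ω_d = ω_n√(1 − ζ²) = 52.12 × √(1 − 0.0582) = 50.58 rad/s.
f_d = ω_d/(2π) = 8.050 Hz.

8.05 Hz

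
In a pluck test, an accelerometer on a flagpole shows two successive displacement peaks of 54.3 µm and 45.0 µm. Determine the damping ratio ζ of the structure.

Logarithmic decrement δ = (1/n)·ln(x₀/x_n) = (1/1)·ln(54.3/45.0) = (1/1)·ln(1.207) = 0.1879.
ζ = δ/√(4π² + δ²) = 0.1879/√(39.48 + 0.0353) = 0.1879/6.286 = 0.02989.

0.0299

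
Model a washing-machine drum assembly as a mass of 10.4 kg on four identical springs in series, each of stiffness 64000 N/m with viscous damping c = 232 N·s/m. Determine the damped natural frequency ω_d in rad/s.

37.6 rad/s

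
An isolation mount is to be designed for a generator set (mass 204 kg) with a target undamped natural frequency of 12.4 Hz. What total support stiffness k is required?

ω_n = 2πf_n = 2π × 12.4 = 77.91 rad/s.
k = m·ω_n² = 204 × 77.91² = 204 × 6070 = 1238000 N/m.

1240000 N/m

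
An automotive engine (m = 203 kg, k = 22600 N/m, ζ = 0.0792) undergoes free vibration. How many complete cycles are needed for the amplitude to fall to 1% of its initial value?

Logarithmic decrement δ = 2πζ/√(1 − ζ²) = 2π × 0.07920/√(1 − 0.00627) = 0.4992.
x_n/x₀ = e^(−nδ) ≤ 0.01; take ln: n ≥ ln(1/0.01)/δ = 4.605/0.4992 = 9.225.
So 10 complete cycles are required.

10 cycles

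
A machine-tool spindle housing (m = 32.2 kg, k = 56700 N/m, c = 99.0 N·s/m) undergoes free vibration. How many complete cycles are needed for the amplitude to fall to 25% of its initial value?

ζ = c/(2√(km)) = 99.0/(2√(56700 × 32.2)) = 99.0/2702 = 0.03663.
Logarithmic decrement δ = 2πζ/√(1 − ζ²) = 2π × 0.03663/√(1 − 0.00134) = 0.2303.
x_n/x₀ = e^(−nδ) ≤ 0.25; take ln: n ≥ ln(1/0.25)/δ = 1.386/0.2303 = 6.019.
So 7 complete cycles are required.

7 cycles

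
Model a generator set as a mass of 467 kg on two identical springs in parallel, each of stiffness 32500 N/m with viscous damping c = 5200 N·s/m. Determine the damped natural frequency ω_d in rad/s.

Parallel springs add: k_eq = 2 × 32500 = 65000 N/m.
ω_n = √(k_eq/m) = √(65000/467) = 11.80 rad/s.
Critical damping c_c = 2√(k_eq·m) = 2√(65000 × 467) = 11020 N·s/m, so ζ = c/c_c = 5200/11020 = 0.4719.
ω_d = ω_n√(1 − ζ²) = 11.80 × √(1 − 0.223) = 10.40 rad/s.

10.4 rad/s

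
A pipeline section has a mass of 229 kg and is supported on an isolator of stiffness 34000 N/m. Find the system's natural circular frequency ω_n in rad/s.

ω_n = √(k/m) = √(34000/229) = √148.5 = 12.18 rad/s.

12.2 rad/s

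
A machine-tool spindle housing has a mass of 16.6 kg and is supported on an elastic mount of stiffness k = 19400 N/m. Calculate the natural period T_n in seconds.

0.184 s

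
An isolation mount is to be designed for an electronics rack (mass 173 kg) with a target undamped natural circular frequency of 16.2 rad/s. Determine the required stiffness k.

k = m·ω_n² = 173 × 16.20² = 173 × 262.4 = 45400 N/m.

45400 N/m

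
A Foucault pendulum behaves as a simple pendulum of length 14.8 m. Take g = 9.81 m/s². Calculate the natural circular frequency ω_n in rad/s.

0.814 rad/s

For a simple pendulum ω_n = √(g/L) = √(9.81/14.8) = √0.6628 = 0.8141 rad/s.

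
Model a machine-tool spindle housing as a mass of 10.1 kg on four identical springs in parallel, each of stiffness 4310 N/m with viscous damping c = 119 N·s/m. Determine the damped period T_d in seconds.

Parallel springs add: k_eq = 4 × 4310 = 17240 N/m.
ω_n = √(k_eq/m) = √(17240/10.1) = 41.32 rad/s.
Critical damping c_c = 2√(k_eq·m) = 2√(17240 × 10.1) = 834.6 N·s/m, so ζ = c/c_c = 119/834.6 = 0.1426.
ω_d = ω_n√(1 − ζ²) = 41.32 × √(1 − 0.0203) = 40.89 rad/s.
T_d = 2π/ω_d = 0.1536 s.

0.154 s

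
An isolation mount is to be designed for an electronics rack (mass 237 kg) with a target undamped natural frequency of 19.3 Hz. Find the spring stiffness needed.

ω_n = 2πf_n = 2π × 19.3 = 121.3 rad/s.
k = m·ω_n² = 237 × 121.3² = 237 × 14710 = 3485000 N/m.

3490000 N/m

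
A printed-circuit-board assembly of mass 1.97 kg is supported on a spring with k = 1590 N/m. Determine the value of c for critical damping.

112 N·s/m

c_c = 2√(k·m) = 2√(1590 × 1.97) = 2 × 55.97 = 111.9 N·s/m.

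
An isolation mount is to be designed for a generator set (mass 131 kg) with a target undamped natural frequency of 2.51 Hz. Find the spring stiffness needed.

ω_n = 2πf_n = 2π × 2.51 = 15.77 rad/s.
k = m·ω_n² = 131 × 15.77² = 131 × 248.7 = 32580 N/m.

32600 N/m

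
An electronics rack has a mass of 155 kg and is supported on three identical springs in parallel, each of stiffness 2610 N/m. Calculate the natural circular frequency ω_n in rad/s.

Parallel springs add: k_eq = 3 × 2610 = 7830 N/m.
ω_n = √(k_eq/m) = √(7830/155) = √50.52 = 7.107 rad/s.

7.11 rad/s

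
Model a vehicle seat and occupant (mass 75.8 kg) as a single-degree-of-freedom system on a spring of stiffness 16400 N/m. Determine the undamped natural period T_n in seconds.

ω_n = √(k/m) = √(16400/75.8) = √216.4 = 14.71 rad/s.
T_n = 2π/ω_n = 6.283/14.71 = 0.4272 s.

0.427 s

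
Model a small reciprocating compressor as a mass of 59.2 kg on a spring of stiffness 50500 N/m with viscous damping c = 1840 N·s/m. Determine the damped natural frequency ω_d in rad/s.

24.7 rad/s

ω_n = √(k/m) = √(50500/59.2) = 29.21 rad/s.
Critical damping c_c = 2√(k·m) = 2√(50500 × 59.2) = 3458 N·s/m, so ζ = c/c_c = 1840/3458 = 0.5321.
ω_d = ω_n√(1 − ζ²) = 29.21 × √(1 − 0.283) = 24.73 rad/s.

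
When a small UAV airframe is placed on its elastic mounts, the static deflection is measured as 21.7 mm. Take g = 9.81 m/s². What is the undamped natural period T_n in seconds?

0.296 s

ω_n = √(g/δ_st) = √(9.81/0.0217) = √452.1 = 21.26 rad/s.
T_n = 2π/ω_n = 6.283/21.26 = 0.2955 s.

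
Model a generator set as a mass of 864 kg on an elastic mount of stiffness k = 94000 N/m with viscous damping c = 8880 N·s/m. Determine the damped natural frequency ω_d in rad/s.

ω_n = √(k/m) = √(94000/864) = 10.43 rad/s.
Critical damping c_c = 2√(k·m) = 2√(94000 × 864) = 18020 N·s/m, so ζ = c/c_c = 8880/18020 = 0.4927.
ω_d = ω_n√(1 − ζ²) = 10.43 × √(1 − 0.243) = 9.077 rad/s.

9.08 rad/s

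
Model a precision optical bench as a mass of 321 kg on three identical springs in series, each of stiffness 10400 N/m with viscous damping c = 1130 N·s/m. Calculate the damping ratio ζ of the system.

0.536

Series springs: 1/k_eq = 3/10400, so k_eq = 10400/3 = 3467 N/m.
ω_n = √(k_eq/m) = √(3467/321) = 3.286 rad/s.
Critical damping c_c = 2√(k_eq·m) = 2√(3467 × 321) = 2110 N·s/m, so ζ = c/c_c = 1130/2110 = 0.5356.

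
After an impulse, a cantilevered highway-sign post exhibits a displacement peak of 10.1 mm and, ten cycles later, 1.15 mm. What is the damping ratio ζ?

Logarithmic decrement δ = (1/n)·ln(x₀/x_n) = (1/10)·ln(10.1/1.15) = (1/10)·ln(8.783) = 0.2173.
ζ = δ/√(4π² + δ²) = 0.2173/√(39.48 + 0.0472) = 0.2173/6.287 = 0.03456.

0.0346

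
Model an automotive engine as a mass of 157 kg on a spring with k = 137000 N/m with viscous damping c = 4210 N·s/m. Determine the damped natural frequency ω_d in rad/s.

26.3 rad/s

ω_n = √(k/m) = √(137000/157) = 29.54 rad/s.
Critical damping c_c = 2√(k·m) = 2√(137000 × 157) = 9276 N·s/m, so ζ = c/c_c = 4210/9276 = 0.4539.
ω_d = ω_n√(1 − ζ²) = 29.54 × √(1 − 0.206) = 26.32 rad/s.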